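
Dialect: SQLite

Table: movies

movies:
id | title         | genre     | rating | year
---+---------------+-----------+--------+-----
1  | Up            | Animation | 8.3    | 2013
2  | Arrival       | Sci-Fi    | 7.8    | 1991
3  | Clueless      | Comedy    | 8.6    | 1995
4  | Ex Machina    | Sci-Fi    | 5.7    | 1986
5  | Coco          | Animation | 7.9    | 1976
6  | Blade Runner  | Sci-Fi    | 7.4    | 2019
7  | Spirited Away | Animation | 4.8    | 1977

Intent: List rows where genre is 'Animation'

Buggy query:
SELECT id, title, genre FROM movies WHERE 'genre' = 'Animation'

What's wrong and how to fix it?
Bug: Single quotes denote string literals in SQL; the column name is being compared as a constant string

Fix: Reference the column as genre without single quotes

Corrected query:
SELECT id, title, genre FROM movies WHERE genre = 'Animation'

Result:
id | title         | genre    
---+---------------+----------
1  | Up            | Animation
5  | Coco          | Animation
7  | Spirited Away | Animation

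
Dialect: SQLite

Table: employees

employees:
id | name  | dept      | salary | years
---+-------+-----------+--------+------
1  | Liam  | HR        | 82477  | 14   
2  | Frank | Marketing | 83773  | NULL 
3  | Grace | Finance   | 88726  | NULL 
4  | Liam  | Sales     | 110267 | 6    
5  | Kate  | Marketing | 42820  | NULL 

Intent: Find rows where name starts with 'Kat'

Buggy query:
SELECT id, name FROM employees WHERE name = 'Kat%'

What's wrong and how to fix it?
Bug: '=' compares the literal string including the % character; pattern matching needs LIKE

Fix: Replace '=' with LIKE so 'Kat%' is treated as a pattern

Corrected query:
SELECT id, name FROM employees WHERE name LIKE 'Kat%'

Result:
id | name
---+-----
5  | Kate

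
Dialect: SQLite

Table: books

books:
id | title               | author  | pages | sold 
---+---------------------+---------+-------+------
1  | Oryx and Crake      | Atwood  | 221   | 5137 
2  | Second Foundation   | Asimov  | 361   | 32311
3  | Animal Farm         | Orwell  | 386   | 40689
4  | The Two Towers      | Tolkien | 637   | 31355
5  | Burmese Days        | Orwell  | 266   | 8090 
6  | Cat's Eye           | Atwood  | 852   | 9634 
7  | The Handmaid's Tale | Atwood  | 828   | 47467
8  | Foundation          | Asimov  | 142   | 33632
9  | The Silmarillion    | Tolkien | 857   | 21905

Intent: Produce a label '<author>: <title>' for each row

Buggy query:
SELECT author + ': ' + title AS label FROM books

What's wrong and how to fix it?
Bug: SQLite uses || for string concatenation; + coerces text to numbers (yielding 0)

Fix: Use the || operator for string concatenation

Corrected query:
SELECT author || ': ' || title AS label FROM books

Result:
label                      
---------------------------
Atwood: Oryx and Crake     
Asimov: Second Foundation  
Orwell: Animal Farm        
Tolkien: The Two Towers    
Orwell: Burmese Days       
Atwood: Cat's Eye          
Atwood: The Handmaid's Tale
Asimov: Foundation         
Tolkien: The Silmarillion  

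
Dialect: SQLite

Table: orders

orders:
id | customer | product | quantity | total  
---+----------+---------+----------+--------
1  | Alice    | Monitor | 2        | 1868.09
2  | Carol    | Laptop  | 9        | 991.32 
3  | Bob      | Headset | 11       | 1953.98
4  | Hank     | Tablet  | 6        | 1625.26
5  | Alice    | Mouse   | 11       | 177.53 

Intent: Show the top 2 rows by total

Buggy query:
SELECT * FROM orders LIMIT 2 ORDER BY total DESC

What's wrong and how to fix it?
Bug: ORDER BY cannot follow LIMIT; LIMIT is the final clause

Fix: Sort with ORDER BY, then apply LIMIT

Corrected query:
SELECT * FROM orders ORDER BY total DESC LIMIT 2

Result:
id | customer | product | quantity | total  
---+----------+---------+----------+--------
3  | Bob      | Headset | 11       | 1953.98
1  | Alice    | Monitor | 2        | 1868.09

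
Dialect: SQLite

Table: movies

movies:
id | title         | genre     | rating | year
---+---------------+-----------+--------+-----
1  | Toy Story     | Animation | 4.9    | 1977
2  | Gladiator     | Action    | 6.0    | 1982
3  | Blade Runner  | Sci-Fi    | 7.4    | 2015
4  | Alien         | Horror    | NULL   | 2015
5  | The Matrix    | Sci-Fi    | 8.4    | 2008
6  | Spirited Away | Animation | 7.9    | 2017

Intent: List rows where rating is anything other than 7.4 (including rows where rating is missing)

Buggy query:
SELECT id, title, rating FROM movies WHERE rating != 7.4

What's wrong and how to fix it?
Bug: 'rating != 7.4' is unknown when rating is NULL, so NULL rows are silently excluded

Fix: Handle NULL separately with IS NULL alongside the inequality

Corrected query:
SELECT id, title, rating FROM movies WHERE rating != 7.4 OR rating IS NULL

Result:
id | title         | rating
---+---------------+-------
1  | Toy Story     | 4.9   
2  | Gladiator     | 6     
4  | Alien         | NULL  
5  | The Matrix    | 8.4   
6  | Spirited Away | 7.9   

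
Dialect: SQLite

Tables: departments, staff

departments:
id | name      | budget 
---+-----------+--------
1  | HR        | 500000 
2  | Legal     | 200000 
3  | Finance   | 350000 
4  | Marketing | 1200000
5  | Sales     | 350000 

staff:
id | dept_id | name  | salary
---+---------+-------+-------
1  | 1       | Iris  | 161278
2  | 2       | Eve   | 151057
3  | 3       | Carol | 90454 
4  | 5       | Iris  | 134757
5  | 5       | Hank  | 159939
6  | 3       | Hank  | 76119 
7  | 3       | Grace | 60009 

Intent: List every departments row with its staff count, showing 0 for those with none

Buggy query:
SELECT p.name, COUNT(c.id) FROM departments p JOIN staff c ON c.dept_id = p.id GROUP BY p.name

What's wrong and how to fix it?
Bug: INNER JOIN drops departments rows that have no matching staff rows

Fix: Use LEFT JOIN so parents without children still appear (COUNT(c.id) gives 0)

Corrected query:
SELECT p.name, COUNT(c.id) FROM departments p LEFT JOIN staff c ON c.dept_id = p.id GROUP BY p.name

Result:
name      | COUNT(c.id)
----------+------------
Finance   | 3          
HR        | 1          
Legal     | 1          
Marketing | 0          
Sales     | 2          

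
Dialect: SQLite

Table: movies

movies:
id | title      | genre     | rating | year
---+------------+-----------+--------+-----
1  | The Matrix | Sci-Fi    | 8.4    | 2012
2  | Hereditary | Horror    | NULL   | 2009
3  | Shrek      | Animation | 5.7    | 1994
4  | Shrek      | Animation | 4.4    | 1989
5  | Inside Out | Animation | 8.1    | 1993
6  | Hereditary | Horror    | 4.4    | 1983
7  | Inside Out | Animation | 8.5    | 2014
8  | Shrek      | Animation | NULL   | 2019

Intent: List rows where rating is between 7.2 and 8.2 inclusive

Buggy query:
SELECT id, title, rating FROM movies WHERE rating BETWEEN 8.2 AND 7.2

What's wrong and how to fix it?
Bug: The bounds are reversed; BETWEEN a AND b requires a <= b to match anything

Fix: Write BETWEEN 7.2 AND 8.2

Corrected query:
SELECT id, title, rating FROM movies WHERE rating BETWEEN 7.2 AND 8.2

Result:
id | title      | rating
---+------------+-------
5  | Inside Out | 8.1   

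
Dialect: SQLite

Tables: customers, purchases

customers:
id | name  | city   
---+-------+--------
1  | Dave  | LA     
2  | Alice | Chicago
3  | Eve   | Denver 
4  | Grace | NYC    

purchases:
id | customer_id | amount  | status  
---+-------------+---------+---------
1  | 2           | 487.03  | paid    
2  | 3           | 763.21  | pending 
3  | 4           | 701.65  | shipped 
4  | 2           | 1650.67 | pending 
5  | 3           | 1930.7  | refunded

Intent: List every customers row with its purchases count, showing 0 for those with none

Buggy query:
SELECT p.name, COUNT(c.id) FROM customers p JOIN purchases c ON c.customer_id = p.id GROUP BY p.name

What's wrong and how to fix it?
Bug: An inner join excludes parents with zero children

Fix: Use LEFT JOIN so parents without children still appear (COUNT(c.id) gives 0)

Corrected query:
SELECT p.name, COUNT(c.id) FROM customers p LEFT JOIN purchases c ON c.customer_id = p.id GROUP BY p.name

Result:
name  | COUNT(c.id)
------+------------
Alice | 2          
Dave  | 0          
Eve   | 2          
Grace | 1          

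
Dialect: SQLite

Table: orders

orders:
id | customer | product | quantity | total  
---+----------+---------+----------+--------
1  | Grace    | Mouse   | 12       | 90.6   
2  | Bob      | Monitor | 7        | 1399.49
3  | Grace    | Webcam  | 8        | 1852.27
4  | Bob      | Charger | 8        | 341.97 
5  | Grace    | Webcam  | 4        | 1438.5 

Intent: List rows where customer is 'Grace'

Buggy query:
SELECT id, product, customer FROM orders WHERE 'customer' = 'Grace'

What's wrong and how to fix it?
Bug: Single quotes denote string literals in SQL; the column name is being compared as a constant string

Fix: Reference the column as customer without single quotes

Corrected query:
SELECT id, product, customer FROM orders WHERE customer = 'Grace'

Result:
id | product | customer
---+---------+---------
1  | Mouse   | Grace   
3  | Webcam  | Grace   
5  | Webcam  | Grace   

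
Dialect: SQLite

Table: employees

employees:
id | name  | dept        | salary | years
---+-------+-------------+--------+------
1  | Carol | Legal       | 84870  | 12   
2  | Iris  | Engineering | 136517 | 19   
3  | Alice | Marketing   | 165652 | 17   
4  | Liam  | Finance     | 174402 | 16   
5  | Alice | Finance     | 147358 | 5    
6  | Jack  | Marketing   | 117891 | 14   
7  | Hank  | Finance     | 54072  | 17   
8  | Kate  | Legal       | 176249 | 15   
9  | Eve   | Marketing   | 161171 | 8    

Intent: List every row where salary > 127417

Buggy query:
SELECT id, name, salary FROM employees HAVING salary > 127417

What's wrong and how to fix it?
Bug: HAVING filters the output of aggregation, but this query has no GROUP BY and no aggregate functions, so SQLite rejects it (HAVING clause on a non-aggregate query); the condition here is per row

Fix: Replace HAVING with WHERE since the condition applies to individual rows

Corrected query:
SELECT id, name, salary FROM employees WHERE salary > 127417

Result:
id | name  | salary
---+-------+-------
2  | Iris  | 136517
3  | Alice | 165652
4  | Liam  | 174402
5  | Alice | 147358
8  | Kate  | 176249
9  | Eve   | 161171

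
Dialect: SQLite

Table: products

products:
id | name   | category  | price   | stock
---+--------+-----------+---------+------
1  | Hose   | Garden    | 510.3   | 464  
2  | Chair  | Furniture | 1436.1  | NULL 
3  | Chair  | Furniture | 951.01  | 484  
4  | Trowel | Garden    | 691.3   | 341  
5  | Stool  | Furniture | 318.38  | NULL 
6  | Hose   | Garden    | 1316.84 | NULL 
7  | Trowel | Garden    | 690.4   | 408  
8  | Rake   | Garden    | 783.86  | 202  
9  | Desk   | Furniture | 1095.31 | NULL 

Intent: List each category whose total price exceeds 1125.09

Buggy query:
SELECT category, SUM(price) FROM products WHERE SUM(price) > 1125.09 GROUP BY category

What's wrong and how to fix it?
Bug: SUM(price) is an aggregate, but WHERE filters rows before aggregation

Fix: Use HAVING (which filters groups after aggregation) instead of WHERE

Corrected query:
SELECT category, SUM(price) FROM products GROUP BY category HAVING SUM(price) > 1125.09

Result:
category  | SUM(price)
----------+-----------
Furniture | 3800.8    
Garden    | 3992.7    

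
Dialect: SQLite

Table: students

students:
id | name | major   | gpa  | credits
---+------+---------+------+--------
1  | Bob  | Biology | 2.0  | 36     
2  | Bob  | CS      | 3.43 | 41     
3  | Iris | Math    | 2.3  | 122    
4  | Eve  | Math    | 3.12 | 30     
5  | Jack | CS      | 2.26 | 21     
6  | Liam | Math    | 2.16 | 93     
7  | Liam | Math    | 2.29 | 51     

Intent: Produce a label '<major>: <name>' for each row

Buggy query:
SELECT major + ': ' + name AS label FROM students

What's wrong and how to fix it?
Bug: SQLite uses || for string concatenation; + coerces text to numbers (yielding 0)

Fix: Use the || operator for string concatenation

Corrected query:
SELECT major || ': ' || name AS label FROM students

Result:
label       
------------
Biology: Bob
CS: Bob     
Math: Iris  
Math: Eve   
CS: Jack    
Math: Liam  
Math: Liam  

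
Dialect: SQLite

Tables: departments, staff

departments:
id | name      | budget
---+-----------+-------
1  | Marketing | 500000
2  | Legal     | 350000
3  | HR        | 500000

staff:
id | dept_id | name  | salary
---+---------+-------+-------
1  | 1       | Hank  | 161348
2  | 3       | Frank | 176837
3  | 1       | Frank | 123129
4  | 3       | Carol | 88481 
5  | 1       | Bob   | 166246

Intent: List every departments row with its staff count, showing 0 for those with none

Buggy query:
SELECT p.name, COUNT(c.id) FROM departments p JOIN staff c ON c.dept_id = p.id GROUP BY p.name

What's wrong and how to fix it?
Bug: An inner join excludes parents with zero children

Fix: Switch to LEFT JOIN to retain unmatched parent rows

Corrected query:
SELECT p.name, COUNT(c.id) FROM departments p LEFT JOIN staff c ON c.dept_id = p.id GROUP BY p.name

Result:
name      | COUNT(c.id)
----------+------------
HR        | 2          
Legal     | 0          
Marketing | 3          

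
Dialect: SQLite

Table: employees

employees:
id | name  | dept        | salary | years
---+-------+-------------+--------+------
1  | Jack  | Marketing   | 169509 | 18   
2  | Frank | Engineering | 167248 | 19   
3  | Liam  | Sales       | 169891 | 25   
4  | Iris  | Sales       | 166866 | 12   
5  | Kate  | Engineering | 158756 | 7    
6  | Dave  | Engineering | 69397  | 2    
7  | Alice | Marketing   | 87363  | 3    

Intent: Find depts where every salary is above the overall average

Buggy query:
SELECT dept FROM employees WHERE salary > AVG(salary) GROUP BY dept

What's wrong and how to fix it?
Bug: AVG() is an aggregate; it can't sit directly in WHERE

Fix: Compute the overall average in a scalar subquery and compare each group's MIN against it in HAVING

Corrected query:
SELECT dept FROM employees GROUP BY dept HAVING MIN(salary) > (SELECT AVG(salary) FROM employees)

Result:
dept 
-----
Sales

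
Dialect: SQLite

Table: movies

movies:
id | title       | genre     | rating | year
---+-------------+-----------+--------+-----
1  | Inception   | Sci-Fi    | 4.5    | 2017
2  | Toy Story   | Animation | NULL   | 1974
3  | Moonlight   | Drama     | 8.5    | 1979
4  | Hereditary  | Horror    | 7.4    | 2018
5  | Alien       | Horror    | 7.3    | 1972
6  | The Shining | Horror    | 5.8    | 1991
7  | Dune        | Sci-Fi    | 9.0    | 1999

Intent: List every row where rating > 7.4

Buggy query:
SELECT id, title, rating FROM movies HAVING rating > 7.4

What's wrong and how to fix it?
Bug: This is a non-aggregate query (no GROUP BY, no aggregates), so in SQLite the HAVING clause is invalid here; a row-level condition belongs in WHERE

Fix: Use WHERE for row-level filtering

Corrected query:
SELECT id, title, rating FROM movies WHERE rating > 7.4

Result:
id | title     | rating
---+-----------+-------
3  | Moonlight | 8.5   
7  | Dune      | 9     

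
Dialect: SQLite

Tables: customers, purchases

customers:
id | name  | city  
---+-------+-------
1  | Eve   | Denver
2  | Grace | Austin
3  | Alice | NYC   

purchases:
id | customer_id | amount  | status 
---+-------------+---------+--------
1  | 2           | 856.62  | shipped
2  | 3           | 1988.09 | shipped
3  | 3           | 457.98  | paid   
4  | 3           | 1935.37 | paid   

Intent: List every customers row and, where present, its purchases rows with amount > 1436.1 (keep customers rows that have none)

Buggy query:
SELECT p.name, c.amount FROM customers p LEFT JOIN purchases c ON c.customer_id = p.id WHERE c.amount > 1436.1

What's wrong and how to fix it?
Bug: A WHERE condition on the right-hand table after LEFT JOIN drops unmatched parents

Fix: Move the right-table condition into the ON clause so unmatched parents are kept

Corrected query:
SELECT p.name, c.amount FROM customers p LEFT JOIN purchases c ON c.customer_id = p.id AND c.amount > 1436.1

Result:
name  | amount 
------+--------
Eve   | NULL   
Grace | NULL   
Alice | 1935.37
Alice | 1988.09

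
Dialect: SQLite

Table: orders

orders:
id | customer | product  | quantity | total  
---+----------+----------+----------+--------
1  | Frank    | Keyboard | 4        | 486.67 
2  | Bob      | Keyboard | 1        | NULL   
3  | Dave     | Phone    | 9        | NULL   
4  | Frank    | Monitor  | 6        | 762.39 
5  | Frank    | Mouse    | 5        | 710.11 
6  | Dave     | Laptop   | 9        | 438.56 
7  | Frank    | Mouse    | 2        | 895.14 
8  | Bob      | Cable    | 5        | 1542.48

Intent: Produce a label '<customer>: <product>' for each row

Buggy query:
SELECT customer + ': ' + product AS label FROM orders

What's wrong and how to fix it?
Bug: '+' is numeric addition; on text columns SQLite converts them to 0 instead of concatenating

Fix: Use the || operator for string concatenation

Corrected query:
SELECT customer || ': ' || product AS label FROM orders

Result:
label          
---------------
Frank: Keyboard
Bob: Keyboard  
Dave: Phone    
Frank: Monitor 
Frank: Mouse   
Dave: Laptop   
Frank: Mouse   
Bob: Cable     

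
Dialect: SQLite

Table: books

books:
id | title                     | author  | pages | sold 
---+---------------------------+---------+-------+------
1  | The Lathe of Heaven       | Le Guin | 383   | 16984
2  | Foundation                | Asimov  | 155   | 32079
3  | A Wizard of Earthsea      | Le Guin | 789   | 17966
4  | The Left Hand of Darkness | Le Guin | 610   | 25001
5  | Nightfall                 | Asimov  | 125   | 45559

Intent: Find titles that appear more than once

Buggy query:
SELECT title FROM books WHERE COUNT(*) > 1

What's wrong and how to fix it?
Bug: WHERE can't reference COUNT(*); aggregates are computed after WHERE

Fix: Group first, then use HAVING for the count condition

Corrected query:
SELECT title FROM books GROUP BY title HAVING COUNT(*) > 1

Result:
(no rows)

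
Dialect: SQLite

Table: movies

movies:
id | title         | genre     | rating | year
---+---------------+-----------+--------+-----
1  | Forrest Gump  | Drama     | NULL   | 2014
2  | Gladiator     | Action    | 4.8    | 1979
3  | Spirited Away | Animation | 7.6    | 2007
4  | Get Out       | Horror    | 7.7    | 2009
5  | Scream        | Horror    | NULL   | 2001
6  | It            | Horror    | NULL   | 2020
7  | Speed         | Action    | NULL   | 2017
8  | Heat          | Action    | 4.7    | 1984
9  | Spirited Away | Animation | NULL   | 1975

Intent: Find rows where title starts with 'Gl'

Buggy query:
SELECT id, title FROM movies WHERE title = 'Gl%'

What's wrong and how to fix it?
Bug: Wildcards only work with LIKE; '=' treats '%' as a literal character

Fix: Replace '=' with LIKE so 'Gl%' is treated as a pattern

Corrected query:
SELECT id, title FROM movies WHERE title LIKE 'Gl%'

Result:
id | title    
---+----------
2  | Gladiator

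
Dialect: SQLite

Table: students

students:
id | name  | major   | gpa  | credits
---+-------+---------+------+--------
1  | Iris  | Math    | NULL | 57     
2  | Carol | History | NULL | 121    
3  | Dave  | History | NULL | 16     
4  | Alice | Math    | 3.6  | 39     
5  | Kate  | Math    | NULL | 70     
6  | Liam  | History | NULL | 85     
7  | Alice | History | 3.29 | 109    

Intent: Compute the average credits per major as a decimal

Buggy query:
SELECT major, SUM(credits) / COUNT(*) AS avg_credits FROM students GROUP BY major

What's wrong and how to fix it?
Bug: Both operands are integers, so '/' performs integer division and truncates

Fix: Cast one side to REAL so the division keeps the fractional part

Corrected query:
SELECT major, SUM(credits) * 1.0 / COUNT(*) AS avg_credits FROM students GROUP BY major

Result:
major   | avg_credits
--------+------------
History | 82.75      
Math    | 55.333333  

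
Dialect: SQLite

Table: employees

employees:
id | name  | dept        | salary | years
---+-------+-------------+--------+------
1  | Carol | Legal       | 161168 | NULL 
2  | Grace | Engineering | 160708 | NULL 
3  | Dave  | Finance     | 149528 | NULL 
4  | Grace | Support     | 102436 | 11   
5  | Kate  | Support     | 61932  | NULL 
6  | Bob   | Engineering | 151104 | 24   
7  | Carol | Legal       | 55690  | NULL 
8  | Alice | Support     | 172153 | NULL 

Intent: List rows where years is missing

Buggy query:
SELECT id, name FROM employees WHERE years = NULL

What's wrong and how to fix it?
Bug: Comparing to NULL with '=' never matches; NULL = NULL is unknown, not true

Fix: Replace '= NULL' with 'IS NULL'

Corrected query:
SELECT id, name FROM employees WHERE years IS NULL

Result:
id | name 
---+------
1  | Carol
2  | Grace
3  | Dave 
5  | Kate 
7  | Carol
8  | Alice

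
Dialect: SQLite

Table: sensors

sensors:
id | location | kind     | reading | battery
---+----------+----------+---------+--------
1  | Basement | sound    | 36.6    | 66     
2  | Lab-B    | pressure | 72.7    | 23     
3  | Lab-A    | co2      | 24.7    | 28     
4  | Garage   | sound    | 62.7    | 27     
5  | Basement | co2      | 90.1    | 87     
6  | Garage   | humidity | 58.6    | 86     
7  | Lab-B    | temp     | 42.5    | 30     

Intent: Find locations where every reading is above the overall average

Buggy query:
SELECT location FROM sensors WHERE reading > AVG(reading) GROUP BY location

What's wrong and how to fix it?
Bug: WHERE evaluates per row before aggregation, so AVG() is unavailable

Fix: Use a subquery for AVG and a HAVING MIN(...) filter so the condition holds for every row in the group

Corrected query:
SELECT location FROM sensors GROUP BY location HAVING MIN(reading) > (SELECT AVG(reading) FROM sensors)

Result:
location
--------
Garage  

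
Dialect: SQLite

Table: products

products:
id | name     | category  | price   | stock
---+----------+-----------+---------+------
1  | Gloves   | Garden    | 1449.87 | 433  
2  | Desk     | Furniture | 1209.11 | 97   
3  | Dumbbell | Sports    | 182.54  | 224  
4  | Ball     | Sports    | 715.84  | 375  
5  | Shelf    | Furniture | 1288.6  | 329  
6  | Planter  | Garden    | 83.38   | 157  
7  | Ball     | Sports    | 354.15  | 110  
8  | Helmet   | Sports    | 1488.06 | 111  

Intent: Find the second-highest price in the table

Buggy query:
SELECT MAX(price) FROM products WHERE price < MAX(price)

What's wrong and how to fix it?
Bug: The inner MAX is an aggregate inside WHERE, which is not allowed

Fix: Put the inner MAX in a scalar subquery

Corrected query:
SELECT MAX(price) FROM products WHERE price < (SELECT MAX(price) FROM products)

Result:
MAX(price)
----------
1449.87   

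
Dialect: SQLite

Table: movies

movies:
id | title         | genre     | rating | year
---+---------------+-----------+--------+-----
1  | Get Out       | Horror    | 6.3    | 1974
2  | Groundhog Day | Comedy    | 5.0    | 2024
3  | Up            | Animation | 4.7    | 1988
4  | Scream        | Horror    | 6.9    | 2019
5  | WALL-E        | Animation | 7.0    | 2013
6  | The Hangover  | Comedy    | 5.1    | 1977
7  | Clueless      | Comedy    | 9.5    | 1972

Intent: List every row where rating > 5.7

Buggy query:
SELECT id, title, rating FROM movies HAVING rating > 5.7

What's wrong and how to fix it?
Bug: This is a non-aggregate query (no GROUP BY, no aggregates), so in SQLite the HAVING clause is invalid here; a row-level condition belongs in WHERE

Fix: Replace HAVING with WHERE since the condition applies to individual rows

Corrected query:
SELECT id, title, rating FROM movies WHERE rating > 5.7

Result:
id | title    | rating
---+----------+-------
1  | Get Out  | 6.3   
4  | Scream   | 6.9   
5  | WALL-E   | 7     
7  | Clueless | 9.5   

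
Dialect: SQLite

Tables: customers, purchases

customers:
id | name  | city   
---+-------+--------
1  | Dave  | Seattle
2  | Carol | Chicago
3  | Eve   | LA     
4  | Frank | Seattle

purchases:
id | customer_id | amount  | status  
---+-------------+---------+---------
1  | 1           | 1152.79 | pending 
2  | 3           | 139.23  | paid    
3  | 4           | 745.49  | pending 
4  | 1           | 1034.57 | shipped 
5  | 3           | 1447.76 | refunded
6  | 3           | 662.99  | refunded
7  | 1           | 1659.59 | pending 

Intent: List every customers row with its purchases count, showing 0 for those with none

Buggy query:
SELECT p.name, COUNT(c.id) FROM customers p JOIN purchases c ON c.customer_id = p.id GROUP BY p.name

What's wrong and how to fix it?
Bug: An inner join excludes parents with zero children

Fix: Use LEFT JOIN so parents without children still appear (COUNT(c.id) gives 0)

Corrected query:
SELECT p.name, COUNT(c.id) FROM customers p LEFT JOIN purchases c ON c.customer_id = p.id GROUP BY p.name

Result:
name  | COUNT(c.id)
------+------------
Carol | 0          
Dave  | 3          
Eve   | 3          
Frank | 1          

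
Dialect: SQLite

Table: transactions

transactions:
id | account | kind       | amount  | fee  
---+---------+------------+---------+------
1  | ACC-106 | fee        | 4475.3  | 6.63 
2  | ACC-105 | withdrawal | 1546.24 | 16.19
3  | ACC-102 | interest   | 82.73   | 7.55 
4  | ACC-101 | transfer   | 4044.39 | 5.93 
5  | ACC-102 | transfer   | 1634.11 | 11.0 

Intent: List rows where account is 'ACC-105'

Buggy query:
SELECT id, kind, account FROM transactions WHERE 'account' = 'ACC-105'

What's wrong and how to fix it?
Bug: Single quotes denote string literals in SQL; the column name is being compared as a constant string

Fix: Reference the column as account without single quotes

Corrected query:
SELECT id, kind, account FROM transactions WHERE account = 'ACC-105'

Result:
id | kind       | account
---+------------+--------
2  | withdrawal | ACC-105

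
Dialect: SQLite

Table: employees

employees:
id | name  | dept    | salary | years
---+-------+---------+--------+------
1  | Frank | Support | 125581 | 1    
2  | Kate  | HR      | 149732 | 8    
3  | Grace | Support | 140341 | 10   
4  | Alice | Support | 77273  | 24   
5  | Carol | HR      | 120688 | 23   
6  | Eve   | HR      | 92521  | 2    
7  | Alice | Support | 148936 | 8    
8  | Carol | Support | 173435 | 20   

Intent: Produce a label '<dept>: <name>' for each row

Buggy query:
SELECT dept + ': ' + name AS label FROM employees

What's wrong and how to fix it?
Bug: '+' is numeric addition; on text columns SQLite converts them to 0 instead of concatenating

Fix: Replace + with || to concatenate text

Corrected query:
SELECT dept || ': ' || name AS label FROM employees

Result:
label         
--------------
Support: Frank
HR: Kate      
Support: Grace
Support: Alice
HR: Carol     
HR: Eve       
Support: Alice
Support: Carol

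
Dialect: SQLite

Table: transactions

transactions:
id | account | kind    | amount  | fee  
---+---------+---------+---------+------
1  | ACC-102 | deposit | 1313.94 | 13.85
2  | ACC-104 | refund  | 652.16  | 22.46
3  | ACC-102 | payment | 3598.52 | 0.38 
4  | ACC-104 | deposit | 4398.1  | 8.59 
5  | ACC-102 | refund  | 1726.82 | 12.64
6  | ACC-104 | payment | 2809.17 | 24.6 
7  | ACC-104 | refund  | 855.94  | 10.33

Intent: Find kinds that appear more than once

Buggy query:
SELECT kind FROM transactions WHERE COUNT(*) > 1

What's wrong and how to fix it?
Bug: WHERE can't reference COUNT(*); aggregates are computed after WHERE

Fix: GROUP BY kind, then filter groups with HAVING COUNT(*) > 1

Corrected query:
SELECT kind FROM transactions GROUP BY kind HAVING COUNT(*) > 1

Result:
kind   
-------
deposit
payment
refund 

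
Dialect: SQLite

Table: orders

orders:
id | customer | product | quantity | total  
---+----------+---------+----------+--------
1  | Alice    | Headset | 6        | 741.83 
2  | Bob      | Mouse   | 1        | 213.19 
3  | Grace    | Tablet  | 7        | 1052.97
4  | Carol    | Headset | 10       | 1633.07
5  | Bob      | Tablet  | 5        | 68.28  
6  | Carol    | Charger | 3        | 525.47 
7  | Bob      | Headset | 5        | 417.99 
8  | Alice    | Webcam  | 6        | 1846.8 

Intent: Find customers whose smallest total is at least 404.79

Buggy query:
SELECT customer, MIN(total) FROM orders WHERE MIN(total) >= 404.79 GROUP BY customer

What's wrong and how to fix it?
Bug: Aggregates like MIN are computed per group after WHERE runs

Fix: Use HAVING for the per-group MIN condition

Corrected query:
SELECT customer, MIN(total) FROM orders GROUP BY customer HAVING MIN(total) >= 404.79

Result:
customer | MIN(total)
---------+-----------
Alice    | 741.83    
Carol    | 525.47    
Grace    | 1052.97   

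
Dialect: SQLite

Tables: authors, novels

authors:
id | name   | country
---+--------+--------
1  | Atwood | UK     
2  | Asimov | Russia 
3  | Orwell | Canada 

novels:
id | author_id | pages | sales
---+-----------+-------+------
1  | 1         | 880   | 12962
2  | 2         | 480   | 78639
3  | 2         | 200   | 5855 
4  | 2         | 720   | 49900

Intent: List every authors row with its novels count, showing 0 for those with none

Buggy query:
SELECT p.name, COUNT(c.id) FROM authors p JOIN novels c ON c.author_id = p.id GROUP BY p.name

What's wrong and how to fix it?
Bug: INNER JOIN drops authors rows that have no matching novels rows

Fix: Switch to LEFT JOIN to retain unmatched parent rows

Corrected query:
SELECT p.name, COUNT(c.id) FROM authors p LEFT JOIN novels c ON c.author_id = p.id GROUP BY p.name

Result:
name   | COUNT(c.id)
-------+------------
Asimov | 3          
Atwood | 1          
Orwell | 0          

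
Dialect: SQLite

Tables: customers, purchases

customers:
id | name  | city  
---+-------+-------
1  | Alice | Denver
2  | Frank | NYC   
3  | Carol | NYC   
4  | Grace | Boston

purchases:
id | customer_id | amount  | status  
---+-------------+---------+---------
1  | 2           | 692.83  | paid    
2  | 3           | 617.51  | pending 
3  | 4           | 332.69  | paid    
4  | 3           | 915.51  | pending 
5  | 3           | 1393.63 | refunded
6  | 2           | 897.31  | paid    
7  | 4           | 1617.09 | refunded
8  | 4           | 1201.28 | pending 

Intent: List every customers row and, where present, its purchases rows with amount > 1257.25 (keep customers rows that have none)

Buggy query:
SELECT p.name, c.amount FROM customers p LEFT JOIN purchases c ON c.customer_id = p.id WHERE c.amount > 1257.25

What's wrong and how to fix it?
Bug: Filtering c.amount in WHERE discards the NULL rows produced by LEFT JOIN, turning it into an inner join

Fix: Move the right-table condition into the ON clause so unmatched parents are kept

Corrected query:
SELECT p.name, c.amount FROM customers p LEFT JOIN purchases c ON c.customer_id = p.id AND c.amount > 1257.25

Result:
name  | amount 
------+--------
Alice | NULL   
Frank | NULL   
Carol | 1393.63
Grace | 1617.09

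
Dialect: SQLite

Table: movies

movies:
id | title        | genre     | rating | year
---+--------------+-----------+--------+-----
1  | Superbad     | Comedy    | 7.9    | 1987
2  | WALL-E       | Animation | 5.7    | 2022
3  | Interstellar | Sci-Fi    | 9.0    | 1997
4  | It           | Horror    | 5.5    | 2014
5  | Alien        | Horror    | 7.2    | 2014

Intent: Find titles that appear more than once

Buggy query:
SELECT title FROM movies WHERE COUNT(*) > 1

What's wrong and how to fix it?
Bug: WHERE can't reference COUNT(*); aggregates are computed after WHERE

Fix: Group first, then use HAVING for the count condition

Corrected query:
SELECT title FROM movies GROUP BY title HAVING COUNT(*) > 1

Result:
(no rows)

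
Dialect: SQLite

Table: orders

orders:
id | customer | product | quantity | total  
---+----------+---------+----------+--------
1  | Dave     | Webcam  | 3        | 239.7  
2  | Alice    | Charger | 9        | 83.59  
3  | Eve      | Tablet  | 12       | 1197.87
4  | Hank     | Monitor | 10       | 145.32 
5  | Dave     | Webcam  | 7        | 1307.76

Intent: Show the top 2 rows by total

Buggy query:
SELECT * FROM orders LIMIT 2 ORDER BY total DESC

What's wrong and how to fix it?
Bug: LIMIT must come after ORDER BY

Fix: Sort with ORDER BY, then apply LIMIT

Corrected query:
SELECT * FROM orders ORDER BY total DESC LIMIT 2

Result:
id | customer | product | quantity | total  
---+----------+---------+----------+--------
5  | Dave     | Webcam  | 7        | 1307.76
3  | Eve      | Tablet  | 12       | 1197.87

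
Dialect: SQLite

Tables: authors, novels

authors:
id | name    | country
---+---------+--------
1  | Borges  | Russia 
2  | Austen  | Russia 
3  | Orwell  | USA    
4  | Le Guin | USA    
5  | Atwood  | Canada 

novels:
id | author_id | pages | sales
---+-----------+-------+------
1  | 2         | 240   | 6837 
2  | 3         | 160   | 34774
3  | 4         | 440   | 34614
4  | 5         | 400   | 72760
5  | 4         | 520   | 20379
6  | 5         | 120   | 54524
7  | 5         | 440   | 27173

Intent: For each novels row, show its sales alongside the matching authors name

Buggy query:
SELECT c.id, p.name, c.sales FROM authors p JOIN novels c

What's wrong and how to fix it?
Bug: Missing join condition: each novels row is matched to all authors rows instead of just its own

Fix: Add ON c.author_id = p.id to the JOIN

Corrected query:
SELECT c.id, p.name, c.sales FROM authors p JOIN novels c ON c.author_id = p.id

Result:
id | name    | sales
---+---------+------
1  | Austen  | 6837 
2  | Orwell  | 34774
3  | Le Guin | 34614
4  | Atwood  | 72760
5  | Le Guin | 20379
6  | Atwood  | 54524
7  | Atwood  | 27173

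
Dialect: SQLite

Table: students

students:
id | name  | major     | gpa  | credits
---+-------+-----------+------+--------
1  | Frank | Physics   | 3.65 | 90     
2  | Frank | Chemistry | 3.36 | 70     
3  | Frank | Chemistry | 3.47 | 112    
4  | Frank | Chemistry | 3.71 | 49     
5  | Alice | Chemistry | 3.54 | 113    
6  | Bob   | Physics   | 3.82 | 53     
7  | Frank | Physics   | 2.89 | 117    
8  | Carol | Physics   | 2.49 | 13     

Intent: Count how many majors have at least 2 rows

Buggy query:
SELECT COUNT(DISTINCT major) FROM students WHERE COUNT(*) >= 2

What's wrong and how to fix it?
Bug: WHERE filters individual rows, not groups, so a group-level COUNT is invalid there

Fix: Group first with HAVING COUNT(*) >= 2, then COUNT the resulting groups

Corrected query:
SELECT COUNT(*) FROM (SELECT major FROM students GROUP BY major HAVING COUNT(*) >= 2)

Result:
COUNT(*)
--------
2       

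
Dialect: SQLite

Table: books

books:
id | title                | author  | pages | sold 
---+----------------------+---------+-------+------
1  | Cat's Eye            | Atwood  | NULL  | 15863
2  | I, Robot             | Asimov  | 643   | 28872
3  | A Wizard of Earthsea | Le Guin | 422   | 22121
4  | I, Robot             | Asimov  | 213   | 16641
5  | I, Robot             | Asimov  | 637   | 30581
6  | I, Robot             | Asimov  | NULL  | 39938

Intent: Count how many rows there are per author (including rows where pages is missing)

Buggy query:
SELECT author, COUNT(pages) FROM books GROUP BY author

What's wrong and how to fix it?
Bug: COUNT(column) counts non-NULL values only; rows with NULL pages aren't counted

Fix: Replace COUNT(pages) with COUNT(*)

Corrected query:
SELECT author, COUNT(*) FROM books GROUP BY author

Result:
author  | COUNT(*)
--------+---------
Asimov  | 4       
Atwood  | 1       
Le Guin | 1       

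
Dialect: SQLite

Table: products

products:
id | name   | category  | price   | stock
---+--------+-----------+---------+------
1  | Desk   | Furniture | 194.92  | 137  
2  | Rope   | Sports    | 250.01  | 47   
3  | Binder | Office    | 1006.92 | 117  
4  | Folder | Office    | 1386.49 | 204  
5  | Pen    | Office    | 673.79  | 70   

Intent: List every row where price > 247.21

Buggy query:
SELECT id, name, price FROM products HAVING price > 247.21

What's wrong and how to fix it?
Bug: HAVING filters the output of aggregation, but this query has no GROUP BY and no aggregate functions, so SQLite rejects it (HAVING clause on a non-aggregate query); the condition here is per row

Fix: Replace HAVING with WHERE since the condition applies to individual rows

Corrected query:
SELECT id, name, price FROM products WHERE price > 247.21

Result:
id | name   | price  
---+--------+--------
2  | Rope   | 250.01 
3  | Binder | 1006.92
4  | Folder | 1386.49
5  | Pen    | 673.79 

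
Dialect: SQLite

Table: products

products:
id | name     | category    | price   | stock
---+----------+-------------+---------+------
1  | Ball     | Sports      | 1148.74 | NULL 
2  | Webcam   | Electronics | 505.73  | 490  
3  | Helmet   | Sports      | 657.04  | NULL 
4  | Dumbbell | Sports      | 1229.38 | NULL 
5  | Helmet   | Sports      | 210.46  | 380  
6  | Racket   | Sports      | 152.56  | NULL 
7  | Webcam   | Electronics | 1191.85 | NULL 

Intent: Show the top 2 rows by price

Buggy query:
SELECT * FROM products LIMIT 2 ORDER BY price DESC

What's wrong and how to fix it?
Bug: LIMIT must come after ORDER BY

Fix: Swap the clauses: ORDER BY first, then LIMIT

Corrected query:
SELECT * FROM products ORDER BY price DESC LIMIT 2

Result:
id | name     | category    | price   | stock
---+----------+-------------+---------+------
4  | Dumbbell | Sports      | 1229.38 | NULL 
7  | Webcam   | Electronics | 1191.85 | NULL 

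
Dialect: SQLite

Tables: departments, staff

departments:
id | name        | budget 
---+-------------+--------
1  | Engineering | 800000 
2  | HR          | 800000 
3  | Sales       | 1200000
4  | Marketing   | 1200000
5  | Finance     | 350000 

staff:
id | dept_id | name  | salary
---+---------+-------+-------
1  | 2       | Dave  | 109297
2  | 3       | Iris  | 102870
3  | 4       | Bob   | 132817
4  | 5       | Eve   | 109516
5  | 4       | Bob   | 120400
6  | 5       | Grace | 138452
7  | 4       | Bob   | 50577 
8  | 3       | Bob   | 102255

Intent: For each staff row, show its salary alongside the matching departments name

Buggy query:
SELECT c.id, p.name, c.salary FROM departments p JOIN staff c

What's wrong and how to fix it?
Bug: JOIN with no ON clause produces a cartesian product; every staff row pairs with every departments row

Fix: Add ON c.dept_id = p.id to the JOIN

Corrected query:
SELECT c.id, p.name, c.salary FROM departments p JOIN staff c ON c.dept_id = p.id

Result:
id | name      | salary
---+-----------+-------
1  | HR        | 109297
2  | Sales     | 102870
3  | Marketing | 132817
4  | Finance   | 109516
5  | Marketing | 120400
6  | Finance   | 138452
7  | Marketing | 50577 
8  | Sales     | 102255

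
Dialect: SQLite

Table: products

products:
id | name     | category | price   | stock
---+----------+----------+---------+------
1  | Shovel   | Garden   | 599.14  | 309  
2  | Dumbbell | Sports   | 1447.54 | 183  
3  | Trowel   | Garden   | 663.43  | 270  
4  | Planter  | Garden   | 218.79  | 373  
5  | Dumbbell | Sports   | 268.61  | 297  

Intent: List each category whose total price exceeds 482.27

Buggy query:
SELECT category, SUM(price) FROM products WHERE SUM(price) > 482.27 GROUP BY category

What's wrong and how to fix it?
Bug: SUM(price) is an aggregate, but WHERE filters rows before aggregation

Fix: Use HAVING (which filters groups after aggregation) instead of WHERE

Corrected query:
SELECT category, SUM(price) FROM products GROUP BY category HAVING SUM(price) > 482.27

Result:
category | SUM(price)
---------+-----------
Garden   | 1481.36   
Sports   | 1716.15   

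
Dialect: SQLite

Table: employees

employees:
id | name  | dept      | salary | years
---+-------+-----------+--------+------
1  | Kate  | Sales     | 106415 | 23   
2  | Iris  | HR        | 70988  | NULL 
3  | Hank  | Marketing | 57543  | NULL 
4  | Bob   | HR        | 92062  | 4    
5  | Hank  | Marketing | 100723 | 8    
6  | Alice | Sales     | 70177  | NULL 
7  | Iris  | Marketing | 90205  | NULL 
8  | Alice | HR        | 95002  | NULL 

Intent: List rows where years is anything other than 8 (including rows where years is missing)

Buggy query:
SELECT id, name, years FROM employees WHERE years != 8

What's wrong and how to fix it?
Bug: 'years != 8' is unknown when years is NULL, so NULL rows are silently excluded

Fix: Handle NULL separately with IS NULL alongside the inequality

Corrected query:
SELECT id, name, years FROM employees WHERE years != 8 OR years IS NULL

Result:
id | name  | years
---+-------+------
1  | Kate  | 23   
2  | Iris  | NULL 
3  | Hank  | NULL 
4  | Bob   | 4    
6  | Alice | NULL 
7  | Iris  | NULL 
8  | Alice | NULL 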